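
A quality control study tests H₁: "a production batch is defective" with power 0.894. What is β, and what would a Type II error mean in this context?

β = 1 - power = 1 - 0.894 = 0.106. A Type II error is failing to reject H₀ when H₀ is false (false negative) — here, failing to conclude that a production batch is defective when in fact it is true. Consequence: shipping a defective batch — faulty products reach customers.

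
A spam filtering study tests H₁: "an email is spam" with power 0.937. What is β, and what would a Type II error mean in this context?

β = 1 - power = 1 - 0.937 = 0.063. A Type II error is failing to reject H₀ when H₀ is false (false negative) — here, failing to conclude that an email is spam when in fact it is true. Consequence: a spam email lands in the inbox.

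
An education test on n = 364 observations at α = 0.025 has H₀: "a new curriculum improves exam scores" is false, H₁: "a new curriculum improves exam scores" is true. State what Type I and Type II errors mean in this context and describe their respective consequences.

Type I (false positive): concluding that a new curriculum improves exam scores when it is not — adopting a curriculum that gives no real benefit — disruption for nothing. Type II (false negative): failing to conclude that a new curriculum improves exam scores when it is — keeping the old curriculum when the new one would have helped students. Which is costlier depends on domain priorities and is a judgement call rather than a statistical fact.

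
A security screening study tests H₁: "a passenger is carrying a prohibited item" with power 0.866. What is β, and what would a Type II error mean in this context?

β = 1 - power = 1 - 0.866 = 0.134. A Type II error is failing to reject H₀ when H₀ is false (false negative) — here, failing to conclude that a passenger is carrying a prohibited item when in fact it is true. Consequence: letting a prohibited item through — security breach.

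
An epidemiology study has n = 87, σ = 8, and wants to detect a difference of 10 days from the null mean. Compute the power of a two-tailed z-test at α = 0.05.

SE = σ/√n = 8/√87 = 0.858. Non-centrality λ = d/SE = 10/0.858 = 11.659. Power ≈ Φ(λ - z_{α/2}) = Φ(11.659 - 1.96) = Φ(9.699) = 1.0.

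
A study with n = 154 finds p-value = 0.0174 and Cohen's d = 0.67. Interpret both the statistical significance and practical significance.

Statistically significant (p = 0.0174 < 0.05). Cohen's d = 0.67 indicates a medium effect size. Both statistical and practical significance should be considered.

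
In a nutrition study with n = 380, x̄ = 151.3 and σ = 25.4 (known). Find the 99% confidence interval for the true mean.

CI = x̄ ± z*(σ/√n) = 151.3 ± 2.576(25.4/√380) = 151.3 ± 3.36 = (147.94, 154.66)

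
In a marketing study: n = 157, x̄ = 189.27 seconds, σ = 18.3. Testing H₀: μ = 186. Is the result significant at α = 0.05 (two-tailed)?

z = (189.27 - 186)/(18.3/√157) = 2.239. Since |z| > 1.96, significant at α = 0.05.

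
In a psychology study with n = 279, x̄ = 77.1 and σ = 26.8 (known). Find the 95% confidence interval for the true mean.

CI = x̄ ± z*(σ/√n) = 77.1 ± 1.96(26.8/√279) = 77.1 ± 3.14 = (73.96, 80.24)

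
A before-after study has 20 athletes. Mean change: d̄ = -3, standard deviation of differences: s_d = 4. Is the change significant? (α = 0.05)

t = d̄/(s_d/√n) = -3/(4/√20) = -3.354. df = 19, critical t = ±2.093. Reject H₀.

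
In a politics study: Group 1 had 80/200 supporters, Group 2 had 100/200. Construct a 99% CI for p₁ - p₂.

p̂₁ = 0.4, p̂₂ = 0.5. Difference = -0.1. CI = (-0.228, 0.028)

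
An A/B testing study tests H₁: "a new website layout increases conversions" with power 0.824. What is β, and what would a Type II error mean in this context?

β = 1 - power = 1 - 0.824 = 0.176. A Type II error is failing to reject H₀ when H₀ is false (false negative) — here, failing to conclude that a new website layout increases conversions when in fact it is true. Consequence: discarding a layout that would have improved conversions — lost revenue.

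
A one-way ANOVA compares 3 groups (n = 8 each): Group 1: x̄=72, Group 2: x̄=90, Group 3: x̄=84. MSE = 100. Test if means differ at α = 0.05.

Grand mean = 82.0. SS_between = 1344.0, MS_between = 672.0. F = 6.72, F_crit ≈ 3.467. Reject H₀.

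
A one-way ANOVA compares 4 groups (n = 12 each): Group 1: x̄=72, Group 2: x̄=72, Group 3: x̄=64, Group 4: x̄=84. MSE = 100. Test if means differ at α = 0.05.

Grand mean = 73.0. SS_between = 2448.0, MS_between = 816.0. F = 8.16, F_crit ≈ 2.816. Reject H₀.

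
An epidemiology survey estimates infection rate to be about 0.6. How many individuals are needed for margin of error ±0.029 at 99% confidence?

n = z²p(1-p)/E² = 2.576²×0.6×0.4/0.029² = 1893.7 → n = 1894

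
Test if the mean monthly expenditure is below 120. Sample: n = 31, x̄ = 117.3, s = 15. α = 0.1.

t = (117.3 - 120)/(15/√31) = -1.002, df = 30. Critical t = -1.31. Fail to reject H₀.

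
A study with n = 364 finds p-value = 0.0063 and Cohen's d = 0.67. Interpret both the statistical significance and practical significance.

Statistically significant (p = 0.0063 < 0.05). Cohen's d = 0.67 indicates a medium effect size. Both statistical and practical significance should be considered.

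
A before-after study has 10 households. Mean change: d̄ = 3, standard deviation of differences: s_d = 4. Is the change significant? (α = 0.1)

t = d̄/(s_d/√n) = 3/(4/√10) = 2.372. df = 9, critical t = ±1.833. Reject H₀.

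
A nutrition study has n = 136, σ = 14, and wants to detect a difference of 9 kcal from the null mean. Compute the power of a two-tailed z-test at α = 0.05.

SE = σ/√n = 14/√136 = 1.2. Non-centrality λ = d/SE = 9/1.2 = 7.497. Power ≈ Φ(λ - z_{α/2}) = Φ(7.497 - 1.96) = Φ(5.537) = 1.0.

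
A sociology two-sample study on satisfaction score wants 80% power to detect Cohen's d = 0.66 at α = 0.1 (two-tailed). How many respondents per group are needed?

z_{α/2} = 1.645, z_β = Φ⁻¹(0.8) = 0.842. For medium effect (d = 0.66): n per group = 2(z_{α/2} + z_β)²/d² = 2(1.645 + 0.842)²/0.66² = 28.4 → 29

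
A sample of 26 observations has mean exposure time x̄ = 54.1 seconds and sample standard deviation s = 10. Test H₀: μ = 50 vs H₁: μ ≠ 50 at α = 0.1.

t = (x̄ - μ₀)/(s/√n) = (54.1 - 50)/(10/√26) = 2.091. df = 25, critical t = ±1.708. Reject H₀.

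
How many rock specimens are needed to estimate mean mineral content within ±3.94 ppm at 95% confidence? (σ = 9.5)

n = (z*σ/E)² = (1.96×9.5/3.94)² = 22.3 → n = 23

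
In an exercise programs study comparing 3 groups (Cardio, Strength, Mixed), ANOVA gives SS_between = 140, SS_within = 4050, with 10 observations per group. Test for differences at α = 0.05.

df_between = 2, df_within = 27. F = MS_between/MS_within = 70.0/150.0 = 0.467. F_crit ≈ 3.354. Fail to reject H₀.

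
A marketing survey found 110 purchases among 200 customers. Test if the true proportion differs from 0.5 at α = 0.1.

p̂ = 0.55, p₀ = 0.5. z = (p̂ - p₀)/√(p₀(1-p₀)/n) = 1.414. Critical: ±1.645. Fail to reject H₀.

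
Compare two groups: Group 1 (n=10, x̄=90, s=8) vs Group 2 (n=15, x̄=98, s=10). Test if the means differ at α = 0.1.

Pooled sp = 9.27. t = -2.114, df = 23. Critical t = ±1.714. Reject H₀.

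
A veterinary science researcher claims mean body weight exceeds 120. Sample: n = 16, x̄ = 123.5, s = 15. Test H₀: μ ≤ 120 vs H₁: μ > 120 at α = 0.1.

t = (123.5 - 120)/(15/√16) = 0.933, df = 15. Critical t = 1.341. Fail to reject H₀.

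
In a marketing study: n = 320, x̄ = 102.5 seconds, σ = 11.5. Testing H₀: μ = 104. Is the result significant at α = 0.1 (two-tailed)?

z = (102.5 - 104)/(11.5/√320) = -2.333. Since |z| > 1.645, significant at α = 0.1.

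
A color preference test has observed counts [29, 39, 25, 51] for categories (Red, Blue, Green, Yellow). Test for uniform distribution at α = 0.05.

Expected = 36 each. χ² = Σ(O-E)²/E = 11.222. df = 3, critical value = 7.815. Reject H₀.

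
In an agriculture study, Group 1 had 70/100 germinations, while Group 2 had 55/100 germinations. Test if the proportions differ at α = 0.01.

p̂₁ = 0.7, p̂₂ = 0.55, pooled p̂ = 0.625. z = 2.191. Critical: ±2.576. Fail to reject H₀.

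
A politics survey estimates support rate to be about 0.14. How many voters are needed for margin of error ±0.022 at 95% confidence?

n = z²p(1-p)/E² = 1.96²×0.14×0.86/0.022² = 955.6 → n = 956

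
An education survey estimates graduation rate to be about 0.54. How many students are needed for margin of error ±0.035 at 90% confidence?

n = z²p(1-p)/E² = 1.645²×0.54×0.46/0.035² = 548.7 → n = 549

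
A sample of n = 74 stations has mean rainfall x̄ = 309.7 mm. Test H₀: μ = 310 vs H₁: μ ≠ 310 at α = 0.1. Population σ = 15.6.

z = (x̄ - μ₀)/(σ/√n) = (309.7 - 310)/(15.6/√74) = -0.165. Critical value: ±1.645. Since |-0.165| ≤ 1.645, Fail to reject H₀.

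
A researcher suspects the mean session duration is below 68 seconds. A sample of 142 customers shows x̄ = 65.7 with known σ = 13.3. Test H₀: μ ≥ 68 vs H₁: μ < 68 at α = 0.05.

z = -2.061. Critical value: -1.645. Reject H₀.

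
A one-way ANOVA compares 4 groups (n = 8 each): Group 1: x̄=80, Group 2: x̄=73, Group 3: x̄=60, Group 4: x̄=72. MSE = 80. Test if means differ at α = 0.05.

Grand mean = 71.25. SS_between = 1654.0, MS_between = 551.33. F = 6.892, F_crit ≈ 2.947. Reject H₀.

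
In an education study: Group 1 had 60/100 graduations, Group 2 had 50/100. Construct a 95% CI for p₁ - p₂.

p̂₁ = 0.6, p̂₂ = 0.5. Difference = 0.1. CI = (-0.037, 0.237)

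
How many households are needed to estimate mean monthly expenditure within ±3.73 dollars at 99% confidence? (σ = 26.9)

n = (z*σ/E)² = (2.576×26.9/3.73)² = 345.1 → n = 346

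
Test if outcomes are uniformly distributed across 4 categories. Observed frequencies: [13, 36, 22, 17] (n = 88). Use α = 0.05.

Expected = 22 each. χ² = Σ(O-E)²/E = 13.727. df = 3, critical value = 7.815. Reject H₀.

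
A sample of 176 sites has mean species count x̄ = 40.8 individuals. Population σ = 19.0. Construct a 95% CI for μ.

CI = x̄ ± z*(σ/√n) = 40.8 ± 1.96(19.0/√176) = 40.8 ± 2.81 = (37.99, 43.61)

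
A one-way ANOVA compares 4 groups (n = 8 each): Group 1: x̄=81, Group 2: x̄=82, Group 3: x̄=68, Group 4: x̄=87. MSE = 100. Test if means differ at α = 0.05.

Grand mean = 79.5. SS_between = 1576.0, MS_between = 525.33. F = 5.253, F_crit ≈ 2.947. Reject H₀.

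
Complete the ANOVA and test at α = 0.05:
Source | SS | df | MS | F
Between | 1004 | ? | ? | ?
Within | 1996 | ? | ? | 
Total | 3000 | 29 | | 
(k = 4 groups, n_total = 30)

df_between = 3, df_within = 26. MS_between = 334.67, MS_within = 76.77. F = 4.359, F_crit ≈ 2.975. Reject H₀.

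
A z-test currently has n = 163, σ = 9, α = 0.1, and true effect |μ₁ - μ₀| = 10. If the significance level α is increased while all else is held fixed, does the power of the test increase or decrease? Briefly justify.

Power increases: a larger α lowers the critical value, so more of the H₁ sampling distribution falls in the rejection region.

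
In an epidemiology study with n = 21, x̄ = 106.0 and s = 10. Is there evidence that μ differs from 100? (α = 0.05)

t = (x̄ - μ₀)/(s/√n) = (106.0 - 100)/(10/√21) = 2.75. df = 20, critical t = ±2.086. Reject H₀.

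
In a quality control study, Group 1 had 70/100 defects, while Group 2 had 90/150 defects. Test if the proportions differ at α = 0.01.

p̂₁ = 0.7, p̂₂ = 0.6, pooled p̂ = 0.64. z = 1.614. Critical: ±2.576. Fail to reject H₀.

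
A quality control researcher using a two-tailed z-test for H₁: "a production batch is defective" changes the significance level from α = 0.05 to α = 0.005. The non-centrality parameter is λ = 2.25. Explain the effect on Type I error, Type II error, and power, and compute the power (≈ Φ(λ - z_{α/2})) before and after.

Decreasing α from 0.05 to 0.005:
• Type I error rate decreases (α is the Type I rate by definition).
• Critical value moves from z_{α/2} = 1.96 to 2.807, so power = Φ(λ - z_{α/2}) goes from Φ(2.25 - 1.96) = 0.614 to Φ(2.25 - 2.807) = 0.289.
• Type II error rate β = 1 - power therefore increases (0.386 → 0.711).
Appropriate when false positives are costly — here, scrapping a good batch — wasted material and cost for no reason.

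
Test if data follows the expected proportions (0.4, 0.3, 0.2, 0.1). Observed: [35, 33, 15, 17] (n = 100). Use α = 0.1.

Expected: [40.0, 30.0, 20.0, 10.0]. χ² = 7.075. df = 3, critical = 6.251. Reject H₀.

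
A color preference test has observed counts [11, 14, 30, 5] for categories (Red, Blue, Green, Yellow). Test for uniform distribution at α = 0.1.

Expected = 15 each. χ² = Σ(O-E)²/E = 22.8. df = 3, critical value = 6.251. Reject H₀.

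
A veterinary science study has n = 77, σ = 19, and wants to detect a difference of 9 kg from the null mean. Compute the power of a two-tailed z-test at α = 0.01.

SE = σ/√n = 19/√77 = 2.165. Non-centrality λ = d/SE = 9/2.165 = 4.157. Power ≈ Φ(λ - z_{α/2}) = Φ(4.157 - 2.576) = Φ(1.581) = 0.943.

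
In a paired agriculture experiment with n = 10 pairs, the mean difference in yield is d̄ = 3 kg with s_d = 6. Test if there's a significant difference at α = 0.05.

t = d̄/(s_d/√n) = 3/(6/√10) = 1.581. df = 9, critical t = ±2.262. Fail to reject H₀.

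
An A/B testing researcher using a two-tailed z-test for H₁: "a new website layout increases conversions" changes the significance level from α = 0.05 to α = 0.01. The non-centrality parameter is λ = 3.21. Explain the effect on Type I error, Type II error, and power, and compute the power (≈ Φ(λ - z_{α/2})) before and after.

Decreasing α from 0.05 to 0.01:
• Type I error rate decreases (α is the Type I rate by definition).
• Critical value moves from z_{α/2} = 1.96 to 2.576, so power = Φ(λ - z_{α/2}) goes from Φ(3.21 - 1.96) = 0.894 to Φ(3.21 - 2.576) = 0.737.
• Type II error rate β = 1 - power therefore increases (0.106 → 0.263).
Appropriate when false positives are costly — here, rolling out a layout that doesn't actually help — wasted engineering effort.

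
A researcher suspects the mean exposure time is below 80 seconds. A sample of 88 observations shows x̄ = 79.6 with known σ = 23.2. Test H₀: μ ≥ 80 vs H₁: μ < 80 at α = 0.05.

z = -0.162. Critical value: -1.645. Fail to reject H₀.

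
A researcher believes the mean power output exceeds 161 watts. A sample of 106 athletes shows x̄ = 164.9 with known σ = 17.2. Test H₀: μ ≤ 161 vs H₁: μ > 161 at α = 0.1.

z = 2.334. Critical value: 1.28. Reject H₀.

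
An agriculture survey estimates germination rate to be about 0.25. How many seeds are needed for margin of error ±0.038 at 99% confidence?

n = z²p(1-p)/E² = 2.576²×0.25×0.75/0.038² = 861.6 → n = 862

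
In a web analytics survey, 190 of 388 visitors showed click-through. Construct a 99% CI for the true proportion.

p̂ = 0.49. CI = p̂ ± z*√(p̂(1-p̂)/n) = (0.424, 0.555)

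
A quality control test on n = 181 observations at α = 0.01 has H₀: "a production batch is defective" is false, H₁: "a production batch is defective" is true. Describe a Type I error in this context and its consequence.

Type I error: rejecting H₀ when it is true — concluding that a production batch is defective when in fact it is not. Consequence: scrapping a good batch — wasted material and cost for no reason.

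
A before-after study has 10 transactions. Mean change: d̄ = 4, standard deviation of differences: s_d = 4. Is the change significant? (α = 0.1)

t = d̄/(s_d/√n) = 4/(4/√10) = 3.162. df = 9, critical t = ±1.833. Reject H₀.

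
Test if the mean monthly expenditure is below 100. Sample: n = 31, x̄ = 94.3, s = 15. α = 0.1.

t = (94.3 - 100)/(15/√31) = -2.116, df = 30. Critical t = -1.31. Reject H₀.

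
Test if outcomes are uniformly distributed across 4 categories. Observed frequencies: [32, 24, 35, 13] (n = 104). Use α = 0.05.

Expected = 26 each. χ² = Σ(O-E)²/E = 11.154. df = 3, critical value = 7.815. Reject H₀.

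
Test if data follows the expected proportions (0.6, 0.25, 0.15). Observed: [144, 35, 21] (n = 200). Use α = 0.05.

Expected: [120.0, 50.0, 30.0]. χ² = 12.0. df = 2, critical = 5.991. Reject H₀.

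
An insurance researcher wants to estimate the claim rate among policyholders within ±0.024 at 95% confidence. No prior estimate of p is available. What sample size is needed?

Conservative approach: use p = 0.5 (maximizes p(1-p) = 0.25). n = z²(0.25)/E² = 1.96²×0.25/0.024² = 1667.4 → n = 1668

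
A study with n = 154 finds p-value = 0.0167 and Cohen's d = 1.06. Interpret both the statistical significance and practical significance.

Statistically significant (p = 0.0167 < 0.05). Cohen's d = 1.06 indicates a large effect size. Both statistical and practical significance should be considered.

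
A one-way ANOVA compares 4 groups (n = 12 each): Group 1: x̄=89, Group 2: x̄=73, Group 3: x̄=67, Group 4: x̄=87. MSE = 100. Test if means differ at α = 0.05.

Grand mean = 79.0. SS_between = 4128.0, MS_between = 1376.0. F = 13.76, F_crit ≈ 2.816. Reject H₀.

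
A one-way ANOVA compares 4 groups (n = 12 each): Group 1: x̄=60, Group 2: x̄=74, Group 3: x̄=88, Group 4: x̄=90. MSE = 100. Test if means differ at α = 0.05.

Grand mean = 78.0. SS_between = 7008.0, MS_between = 2336.0. F = 23.36, F_crit ≈ 2.816. Reject H₀.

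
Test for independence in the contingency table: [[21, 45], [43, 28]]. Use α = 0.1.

χ² = 11.354. df = 1, critical = 2.706. Reject H₀. Variables are dependent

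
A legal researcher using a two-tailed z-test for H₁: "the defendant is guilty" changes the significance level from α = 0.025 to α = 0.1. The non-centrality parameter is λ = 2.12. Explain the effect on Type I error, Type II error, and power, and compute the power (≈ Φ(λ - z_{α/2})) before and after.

Increasing α from 0.025 to 0.1:
• Type I error rate increases (α is the Type I rate by definition).
• Critical value moves from z_{α/2} = 2.241 to 1.645, so power = Φ(λ - z_{α/2}) goes from Φ(2.12 - 2.241) = 0.452 to Φ(2.12 - 1.645) = 0.683.
• Type II error rate β = 1 - power therefore decreases (0.548 → 0.317).
Appropriate when false negatives are costly — here, acquitting a guilty person.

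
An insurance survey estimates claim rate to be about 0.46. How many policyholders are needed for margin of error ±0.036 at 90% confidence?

n = z²p(1-p)/E² = 1.645²×0.46×0.54/0.036² = 518.7 → n = 519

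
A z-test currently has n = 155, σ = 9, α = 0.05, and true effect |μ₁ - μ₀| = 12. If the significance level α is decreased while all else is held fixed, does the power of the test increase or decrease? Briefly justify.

Power decreases: a smaller α raises the critical value, so less of the H₁ sampling distribution falls in the rejection region.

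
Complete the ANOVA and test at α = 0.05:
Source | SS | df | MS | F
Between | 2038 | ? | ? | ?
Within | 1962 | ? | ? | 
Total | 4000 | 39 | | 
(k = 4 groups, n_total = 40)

df_between = 3, df_within = 36. MS_between = 679.33, MS_within = 54.5. F = 12.465, F_crit ≈ 2.866. Reject H₀.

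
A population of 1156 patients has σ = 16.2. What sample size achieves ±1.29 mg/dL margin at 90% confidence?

Without FPC: n₀ = (1.645×16.2/1.29)² = 426.759. With FPC: n = n₀N/(n₀+N-1) = 311.9 → n = 312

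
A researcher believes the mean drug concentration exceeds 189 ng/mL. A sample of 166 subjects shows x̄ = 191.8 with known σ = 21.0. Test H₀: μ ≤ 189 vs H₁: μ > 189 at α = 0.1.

z = 1.718. Critical value: 1.28. Reject H₀.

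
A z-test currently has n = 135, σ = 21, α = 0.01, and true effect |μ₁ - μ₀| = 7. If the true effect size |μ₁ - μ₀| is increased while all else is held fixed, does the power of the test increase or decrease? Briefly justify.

Power increases: a larger true effect increases the non-centrality λ = |μ₁ - μ₀|/(σ/√n).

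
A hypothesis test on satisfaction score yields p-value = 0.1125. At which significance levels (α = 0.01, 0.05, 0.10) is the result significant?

p = 0.1125. Not significant at any of the given levels.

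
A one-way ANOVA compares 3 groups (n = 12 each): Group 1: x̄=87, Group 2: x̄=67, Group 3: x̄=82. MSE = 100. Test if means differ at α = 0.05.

Grand mean = 78.67. SS_between = 2600.0, MS_between = 1300.0. F = 13.0, F_crit ≈ 3.285. Reject H₀.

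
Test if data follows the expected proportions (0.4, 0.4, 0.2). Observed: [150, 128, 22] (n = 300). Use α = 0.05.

Expected: [120.0, 120.0, 60.0]. χ² = 32.1. df = 2, critical = 5.991. Reject H₀.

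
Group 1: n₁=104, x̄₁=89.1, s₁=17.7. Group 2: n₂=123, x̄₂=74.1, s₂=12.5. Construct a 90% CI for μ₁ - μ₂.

Difference = 15.0. SE = √(17.7²/104 + 12.5²/123) = 2.069. CI = (11.6, 18.4)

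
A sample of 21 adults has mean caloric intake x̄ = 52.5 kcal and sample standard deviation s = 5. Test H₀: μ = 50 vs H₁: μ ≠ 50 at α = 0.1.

t = (x̄ - μ₀)/(s/√n) = (52.5 - 50)/(5/√21) = 2.291. df = 20, critical t = ±1.725. Reject H₀.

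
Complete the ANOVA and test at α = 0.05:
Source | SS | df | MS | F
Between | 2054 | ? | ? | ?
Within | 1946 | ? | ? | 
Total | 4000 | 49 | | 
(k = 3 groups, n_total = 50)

df_between = 2, df_within = 47. MS_between = 1027.0, MS_within = 41.4. F = 24.804, F_crit ≈ 3.195. Reject H₀.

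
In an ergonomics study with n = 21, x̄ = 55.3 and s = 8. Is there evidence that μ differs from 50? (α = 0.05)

t = (x̄ - μ₀)/(s/√n) = (55.3 - 50)/(8/√21) = 3.036. df = 20, critical t = ±2.086. Reject H₀.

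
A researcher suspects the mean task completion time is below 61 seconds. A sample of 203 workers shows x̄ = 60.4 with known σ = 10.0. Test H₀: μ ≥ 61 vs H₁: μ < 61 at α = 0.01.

z = -0.855. Critical value: -2.33. Fail to reject H₀.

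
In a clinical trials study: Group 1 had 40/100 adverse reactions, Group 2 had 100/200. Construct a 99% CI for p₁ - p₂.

p̂₁ = 0.4, p̂₂ = 0.5. Difference = -0.1. CI = (-0.256, 0.056)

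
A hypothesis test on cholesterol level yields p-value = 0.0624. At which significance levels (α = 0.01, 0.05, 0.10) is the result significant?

p = 0.0624. Significant at: α = 0.1.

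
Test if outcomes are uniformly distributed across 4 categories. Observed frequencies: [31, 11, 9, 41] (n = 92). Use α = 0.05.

Expected = 23 each. χ² = Σ(O-E)²/E = 31.652. df = 3, critical value = 7.815. Reject H₀.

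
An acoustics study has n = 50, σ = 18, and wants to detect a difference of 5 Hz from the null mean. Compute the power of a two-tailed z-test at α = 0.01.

SE = σ/√n = 18/√50 = 2.546. Non-centrality λ = d/SE = 5/2.546 = 1.964. Power ≈ Φ(λ - z_{α/2}) = Φ(1.964 - 2.576) = Φ(-0.612) = 0.27.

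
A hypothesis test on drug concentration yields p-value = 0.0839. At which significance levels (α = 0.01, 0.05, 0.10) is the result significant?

p = 0.0839. Significant at: α = 0.1.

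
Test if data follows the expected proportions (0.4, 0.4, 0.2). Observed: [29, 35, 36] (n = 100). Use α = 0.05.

Expected: [40.0, 40.0, 20.0]. χ² = 16.45. df = 2, critical = 5.991. Reject H₀.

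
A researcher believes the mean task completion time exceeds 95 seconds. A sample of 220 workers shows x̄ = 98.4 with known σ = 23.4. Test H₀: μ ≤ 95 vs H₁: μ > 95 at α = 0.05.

z = 2.155. Critical value: 1.645. Reject H₀.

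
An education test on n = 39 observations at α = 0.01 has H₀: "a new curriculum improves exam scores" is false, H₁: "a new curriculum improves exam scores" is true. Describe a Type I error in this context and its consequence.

Type I error: rejecting H₀ when it is true — concluding that a new curriculum improves exam scores when in fact it is not. Consequence: adopting a curriculum that gives no real benefit — disruption for nothing.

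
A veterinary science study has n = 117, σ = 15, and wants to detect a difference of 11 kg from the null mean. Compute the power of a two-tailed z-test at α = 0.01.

SE = σ/√n = 15/√117 = 1.387. Non-centrality λ = d/SE = 11/1.387 = 7.932. Power ≈ Φ(λ - z_{α/2}) = Φ(7.932 - 2.576) = Φ(5.356) = 1.0.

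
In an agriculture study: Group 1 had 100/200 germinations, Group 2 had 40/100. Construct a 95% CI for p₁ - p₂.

p̂₁ = 0.5, p̂₂ = 0.4. Difference = 0.1. CI = (-0.018, 0.218)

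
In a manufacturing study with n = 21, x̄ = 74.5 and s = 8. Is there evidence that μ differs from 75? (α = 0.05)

t = (x̄ - μ₀)/(s/√n) = (74.5 - 75)/(8/√21) = -0.286. df = 20, critical t = ±2.086. Fail to reject H₀.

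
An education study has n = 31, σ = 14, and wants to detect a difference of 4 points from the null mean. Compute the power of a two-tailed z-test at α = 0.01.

SE = σ/√n = 14/√31 = 2.514. Non-centrality λ = d/SE = 4/2.514 = 1.591. Power ≈ Φ(λ - z_{α/2}) = Φ(1.591 - 2.576) = Φ(-0.985) = 0.162.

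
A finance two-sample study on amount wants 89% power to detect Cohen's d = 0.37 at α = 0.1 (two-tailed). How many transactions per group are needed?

z_{α/2} = 1.645, z_β = Φ⁻¹(0.89) = 1.227. For small effect (d = 0.37): n per group = 2(z_{α/2} + z_β)²/d² = 2(1.645 + 1.227)²/0.37² = 120.5 → 121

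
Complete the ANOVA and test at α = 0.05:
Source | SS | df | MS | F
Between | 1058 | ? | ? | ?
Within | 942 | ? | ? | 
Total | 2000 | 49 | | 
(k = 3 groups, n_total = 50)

df_between = 2, df_within = 47. MS_between = 529.0, MS_within = 20.04. F = 26.394, F_crit ≈ 3.195. Reject H₀.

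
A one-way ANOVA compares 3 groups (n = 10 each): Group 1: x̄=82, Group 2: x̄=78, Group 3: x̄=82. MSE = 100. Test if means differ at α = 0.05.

Grand mean = 80.67. SS_between = 106.67, MS_between = 53.33. F = 0.533, F_crit ≈ 3.354. Fail to reject H₀.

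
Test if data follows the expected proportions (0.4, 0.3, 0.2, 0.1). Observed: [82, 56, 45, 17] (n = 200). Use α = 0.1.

Expected: [80.0, 60.0, 40.0, 20.0]. χ² = 1.392. df = 3, critical = 6.251. Fail to reject H₀.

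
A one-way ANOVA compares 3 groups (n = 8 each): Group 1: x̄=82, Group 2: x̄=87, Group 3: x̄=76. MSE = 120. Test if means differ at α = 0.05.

Grand mean = 81.67. SS_between = 485.33, MS_between = 242.67. F = 2.022, F_crit ≈ 3.467. Fail to reject H₀.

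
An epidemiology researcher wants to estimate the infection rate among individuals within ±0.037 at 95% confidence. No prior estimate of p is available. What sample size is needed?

Conservative approach: use p = 0.5 (maximizes p(1-p) = 0.25). n = z²(0.25)/E² = 1.96²×0.25/0.037² = 701.5 → n = 702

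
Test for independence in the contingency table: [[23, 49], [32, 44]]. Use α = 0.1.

χ² = 1.635. df = 1, critical = 2.706. Fail to reject H₀. No evidence of dependence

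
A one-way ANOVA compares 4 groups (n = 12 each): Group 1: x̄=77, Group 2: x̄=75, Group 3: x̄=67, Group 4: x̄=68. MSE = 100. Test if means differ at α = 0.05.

Grand mean = 71.75. SS_between = 897.0, MS_between = 299.0. F = 2.99, F_crit ≈ 2.816. Reject H₀.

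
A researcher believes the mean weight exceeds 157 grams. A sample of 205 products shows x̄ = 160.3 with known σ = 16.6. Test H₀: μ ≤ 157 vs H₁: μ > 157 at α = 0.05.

z = 2.846. Critical value: 1.645. Reject H₀.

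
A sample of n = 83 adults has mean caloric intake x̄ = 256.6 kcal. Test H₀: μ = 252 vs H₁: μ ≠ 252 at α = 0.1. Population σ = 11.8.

z = (x̄ - μ₀)/(σ/√n) = (256.6 - 252)/(11.8/√83) = 3.552. Critical value: ±1.645. Since |3.552| > 1.645, Reject H₀.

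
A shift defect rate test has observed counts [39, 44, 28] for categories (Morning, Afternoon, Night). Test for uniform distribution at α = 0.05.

Expected = 37 each. χ² = Σ(O-E)²/E = 3.622. df = 2, critical value = 5.991. Fail to reject H₀.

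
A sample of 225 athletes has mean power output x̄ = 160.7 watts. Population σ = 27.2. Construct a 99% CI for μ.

CI = x̄ ± z*(σ/√n) = 160.7 ± 2.576(27.2/√225) = 160.7 ± 4.67 = (156.03, 165.37)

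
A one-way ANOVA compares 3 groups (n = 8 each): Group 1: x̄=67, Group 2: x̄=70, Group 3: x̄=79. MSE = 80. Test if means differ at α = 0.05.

Grand mean = 72.0. SS_between = 624.0, MS_between = 312.0. F = 3.9, F_crit ≈ 3.467. Reject H₀.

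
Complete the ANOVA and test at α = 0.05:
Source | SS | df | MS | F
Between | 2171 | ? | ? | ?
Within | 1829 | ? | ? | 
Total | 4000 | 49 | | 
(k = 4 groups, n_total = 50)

df_between = 3, df_within = 46. MS_between = 723.67, MS_within = 39.76. F = 18.2, F_crit ≈ 2.807. Reject H₀.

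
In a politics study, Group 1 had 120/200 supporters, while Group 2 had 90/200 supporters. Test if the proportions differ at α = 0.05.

p̂₁ = 0.6, p̂₂ = 0.45, pooled p̂ = 0.525. z = 3.004. Critical: ±1.96. Reject H₀.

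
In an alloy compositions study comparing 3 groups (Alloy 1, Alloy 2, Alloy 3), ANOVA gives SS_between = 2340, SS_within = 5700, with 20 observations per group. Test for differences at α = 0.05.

df_between = 2, df_within = 57. F = MS_between/MS_within = 1170.0/100.0 = 11.7. F_crit ≈ 3.159. Reject H₀. At least one mean differs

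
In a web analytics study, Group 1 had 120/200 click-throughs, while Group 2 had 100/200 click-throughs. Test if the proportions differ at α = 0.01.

p̂₁ = 0.6, p̂₂ = 0.5, pooled p̂ = 0.55. z = 2.01. Critical: ±2.576. Fail to reject H₀.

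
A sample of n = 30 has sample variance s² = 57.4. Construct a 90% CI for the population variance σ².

df = 29. χ²_{0.05} = 42.557, χ²_{0.95} = 17.708. CI for σ² = ((n-1)s²/χ²_{α/2}, (n-1)s²/χ²_{1-α/2}) = (29·57.4/42.557, 29·57.4/17.708) = (39.11, 94.0)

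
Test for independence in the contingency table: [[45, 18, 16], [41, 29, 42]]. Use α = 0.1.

χ² = 8.982. df = 2, critical = 4.605. Reject H₀. Variables are dependent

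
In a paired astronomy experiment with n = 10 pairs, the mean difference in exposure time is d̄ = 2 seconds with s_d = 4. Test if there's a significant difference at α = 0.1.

t = d̄/(s_d/√n) = 2/(4/√10) = 1.581. df = 9, critical t = ±1.833. Fail to reject H₀.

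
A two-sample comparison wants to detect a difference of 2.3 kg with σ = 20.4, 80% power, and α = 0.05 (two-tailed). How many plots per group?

n per group = 2(z_α/2 + z_β)²σ²/d² = 2×(1.96 + 0.84)²×20.4²/2.3² = 1233.5 → n = 1234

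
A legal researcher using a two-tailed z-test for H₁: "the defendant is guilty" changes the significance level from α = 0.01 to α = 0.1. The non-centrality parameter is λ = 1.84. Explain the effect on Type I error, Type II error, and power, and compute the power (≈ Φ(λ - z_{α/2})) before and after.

Increasing α from 0.01 to 0.1:
• Type I error rate increases (α is the Type I rate by definition).
• Critical value moves from z_{α/2} = 2.576 to 1.645, so power = Φ(λ - z_{α/2}) goes from Φ(1.84 - 2.576) = 0.231 to Φ(1.84 - 1.645) = 0.577.
• Type II error rate β = 1 - power therefore decreases (0.769 → 0.423).
Appropriate when false negatives are costly — here, acquitting a guilty person.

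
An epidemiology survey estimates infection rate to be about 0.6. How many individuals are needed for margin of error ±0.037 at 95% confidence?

n = z²p(1-p)/E² = 1.96²×0.6×0.4/0.037² = 673.5 → n = 674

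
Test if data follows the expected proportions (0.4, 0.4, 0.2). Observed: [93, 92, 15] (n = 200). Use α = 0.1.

Expected: [80.0, 80.0, 40.0]. χ² = 19.538. df = 2, critical = 4.605. Reject H₀.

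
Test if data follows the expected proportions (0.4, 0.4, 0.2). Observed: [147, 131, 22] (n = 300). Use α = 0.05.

Expected: [120.0, 120.0, 60.0]. χ² = 31.15. df = 2, critical = 5.991. Reject H₀.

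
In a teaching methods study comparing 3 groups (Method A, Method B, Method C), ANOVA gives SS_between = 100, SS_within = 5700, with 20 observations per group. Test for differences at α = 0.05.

df_between = 2, df_within = 57. F = MS_between/MS_within = 50.0/100.0 = 0.5. F_crit ≈ 3.159. Fail to reject H₀.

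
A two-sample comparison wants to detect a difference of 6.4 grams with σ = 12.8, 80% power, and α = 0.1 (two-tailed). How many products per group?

n per group = 2(z_α/2 + z_β)²σ²/d² = 2×(1.645 + 0.84)²×12.8²/6.4² = 49.4 → n = 50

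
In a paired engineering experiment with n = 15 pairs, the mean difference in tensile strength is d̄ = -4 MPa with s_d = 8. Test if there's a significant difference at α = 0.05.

t = d̄/(s_d/√n) = -4/(8/√15) = -1.936. df = 14, critical t = ±2.145. Fail to reject H₀.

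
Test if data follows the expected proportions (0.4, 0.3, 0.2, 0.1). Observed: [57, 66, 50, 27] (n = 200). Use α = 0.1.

Expected: [80.0, 60.0, 40.0, 20.0]. χ² = 12.162. df = 3, critical = 6.251. Reject H₀.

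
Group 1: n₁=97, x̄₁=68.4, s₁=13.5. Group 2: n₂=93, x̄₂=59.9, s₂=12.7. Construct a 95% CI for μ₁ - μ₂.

Difference = 8.5. SE = √(13.5²/97 + 12.7²/93) = 1.901. CI = (4.77, 12.23)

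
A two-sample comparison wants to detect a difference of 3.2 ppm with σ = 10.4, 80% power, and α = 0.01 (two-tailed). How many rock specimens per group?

n per group = 2(z_α/2 + z_β)²σ²/d² = 2×(2.576 + 0.84)²×10.4²/3.2² = 246.5 → n = 247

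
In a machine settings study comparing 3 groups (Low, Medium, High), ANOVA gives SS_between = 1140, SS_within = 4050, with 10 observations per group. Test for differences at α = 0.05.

df_between = 2, df_within = 27. F = MS_between/MS_within = 570.0/150.0 = 3.8. F_crit ≈ 3.354. Reject H₀. At least one mean differs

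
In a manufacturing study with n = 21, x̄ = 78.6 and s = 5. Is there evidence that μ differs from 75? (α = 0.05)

t = (x̄ - μ₀)/(s/√n) = (78.6 - 75)/(5/√21) = 3.299. df = 20, critical t = ±2.086. Reject H₀.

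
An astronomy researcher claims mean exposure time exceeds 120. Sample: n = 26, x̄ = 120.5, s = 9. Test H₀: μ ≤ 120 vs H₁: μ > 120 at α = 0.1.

t = (120.5 - 120)/(9/√26) = 0.283, df = 25. Critical t = 1.316. Fail to reject H₀.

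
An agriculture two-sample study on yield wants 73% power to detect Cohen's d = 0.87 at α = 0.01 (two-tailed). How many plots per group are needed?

z_{α/2} = 2.576, z_β = Φ⁻¹(0.73) = 0.613. For large effect (d = 0.87): n per group = 2(z_{α/2} + z_β)²/d² = 2(2.576 + 0.613)²/0.87² = 26.9 → 27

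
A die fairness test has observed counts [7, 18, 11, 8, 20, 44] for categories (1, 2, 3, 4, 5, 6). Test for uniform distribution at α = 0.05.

Expected = 18 each. χ² = Σ(O-E)²/E = 52.778. df = 5, critical value = 11.07. Reject H₀.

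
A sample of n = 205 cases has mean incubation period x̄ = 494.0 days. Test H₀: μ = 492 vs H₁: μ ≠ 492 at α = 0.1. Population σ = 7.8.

z = (x̄ - μ₀)/(σ/√n) = (494.0 - 492)/(7.8/√205) = 3.671. Critical value: ±1.645. Since |3.671| > 1.645, Reject H₀.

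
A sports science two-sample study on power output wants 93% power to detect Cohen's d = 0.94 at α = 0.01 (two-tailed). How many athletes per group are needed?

z_{α/2} = 2.576, z_β = Φ⁻¹(0.93) = 1.476. For large effect (d = 0.94): n per group = 2(z_{α/2} + z_β)²/d² = 2(2.576 + 1.476)²/0.94² = 37.2 → 38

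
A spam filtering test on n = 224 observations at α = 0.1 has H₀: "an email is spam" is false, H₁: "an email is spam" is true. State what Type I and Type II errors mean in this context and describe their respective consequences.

Type I (false positive): concluding that an email is spam when it is not — a legitimate email is sent to the spam folder and the user misses it. Type II (false negative): failing to conclude that an email is spam when it is — a spam email lands in the inbox. Which is costlier depends on domain priorities and is a judgement call rather than a statistical fact.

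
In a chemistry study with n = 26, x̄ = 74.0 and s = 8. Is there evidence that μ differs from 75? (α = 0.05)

t = (x̄ - μ₀)/(s/√n) = (74.0 - 75)/(8/√26) = -0.637. df = 25, critical t = ±2.06. Fail to reject H₀.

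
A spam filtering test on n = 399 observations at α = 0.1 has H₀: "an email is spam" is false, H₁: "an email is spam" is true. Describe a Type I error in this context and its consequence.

Type I error: rejecting H₀ when it is true — concluding that an email is spam when in fact it is not. Consequence: a legitimate email is sent to the spam folder and the user misses it.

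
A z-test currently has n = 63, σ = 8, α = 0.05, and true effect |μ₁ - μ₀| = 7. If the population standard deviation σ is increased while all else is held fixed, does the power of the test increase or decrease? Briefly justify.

Power decreases: a larger σ inflates the standard error σ/√n, pulling the sampling distribution under H₁ back toward the critical value.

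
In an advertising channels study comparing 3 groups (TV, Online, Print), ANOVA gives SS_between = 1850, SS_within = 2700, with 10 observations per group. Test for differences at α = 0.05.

df_between = 2, df_within = 27. F = MS_between/MS_within = 925.0/100.0 = 9.25. F_crit ≈ 3.354. Reject H₀. At least one mean differs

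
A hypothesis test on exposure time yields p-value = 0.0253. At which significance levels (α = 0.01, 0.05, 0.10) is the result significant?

p = 0.0253. Significant at: α = 0.05, 0.1.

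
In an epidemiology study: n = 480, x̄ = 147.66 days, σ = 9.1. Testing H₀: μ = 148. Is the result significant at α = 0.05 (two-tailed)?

z = (147.66 - 148)/(9.1/√480) = -0.819. Since |z| ≤ 1.96, not significant at α = 0.05.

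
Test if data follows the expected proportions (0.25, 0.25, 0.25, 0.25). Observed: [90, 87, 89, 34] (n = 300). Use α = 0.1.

Expected: [75.0, 75.0, 75.0, 75.0]. χ² = 29.947. df = 3, critical = 6.251. Reject H₀.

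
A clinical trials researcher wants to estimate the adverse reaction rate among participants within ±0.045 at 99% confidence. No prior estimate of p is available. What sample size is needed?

Conservative approach: use p = 0.5 (maximizes p(1-p) = 0.25). n = z²(0.25)/E² = 2.576²×0.25/0.045² = 819.2 → n = 820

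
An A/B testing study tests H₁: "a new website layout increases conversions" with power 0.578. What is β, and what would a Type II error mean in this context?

β = 1 - power = 1 - 0.578 = 0.422. A Type II error is failing to reject H₀ when H₀ is false (false negative) — here, failing to conclude that a new website layout increases conversions when in fact it is true. Consequence: discarding a layout that would have improved conversions — lost revenue.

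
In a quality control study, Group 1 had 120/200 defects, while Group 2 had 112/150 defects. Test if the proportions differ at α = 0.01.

p̂₁ = 0.6, p̂₂ = 0.747, pooled p̂ = 0.663. z = -2.872. Critical: ±2.576. Reject H₀.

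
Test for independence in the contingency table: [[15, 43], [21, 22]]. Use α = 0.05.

χ² = 5.682. df = 1, critical = 3.841. Reject H₀. Variables are dependent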